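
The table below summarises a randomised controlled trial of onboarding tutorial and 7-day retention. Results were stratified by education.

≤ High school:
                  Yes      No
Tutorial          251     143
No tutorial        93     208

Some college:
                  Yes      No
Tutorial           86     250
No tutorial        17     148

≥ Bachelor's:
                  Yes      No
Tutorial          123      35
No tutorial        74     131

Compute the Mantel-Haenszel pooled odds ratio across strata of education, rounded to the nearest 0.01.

OR_MH = Σ(aᵢdᵢ/nᵢ) / Σ(bᵢcᵢ/nᵢ), where nᵢ is the stratum total.
Stratum 1 (≤ High school): n = 695; a·d/n = 251·208/695 = 75.1194; b·c/n = 143·93/695 = 19.1353
Stratum 2 (Some college): n = 501; a·d/n = 86·148/501 = 25.4052; b·c/n = 250·17/501 = 8.4830
Stratum 3 (≥ Bachelor's): n = 363; a·d/n = 123·131/363 = 44.3884; b·c/n = 35·74/363 = 7.1350
OR_MH = (75.1194 + 25.4052 + 44.3884) / (19.1353 + 8.4830 + 7.1350) = 144.9130 / 34.7533 = 4.16977

4.17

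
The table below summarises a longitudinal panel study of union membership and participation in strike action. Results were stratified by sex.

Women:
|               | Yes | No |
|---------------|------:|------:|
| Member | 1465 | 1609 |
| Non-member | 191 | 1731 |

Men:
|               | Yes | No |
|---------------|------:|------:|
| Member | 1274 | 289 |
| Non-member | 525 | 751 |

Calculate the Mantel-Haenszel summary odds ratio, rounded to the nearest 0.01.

OR_MH = Σ(aᵢdᵢ/nᵢ) / Σ(bᵢcᵢ/nᵢ), where nᵢ is the stratum total.
Stratum 1 (Women): n = 4996; a·d/n = 1465·1731/4996 = 507.5891; b·c/n = 1609·191/4996 = 61.5130
Stratum 2 (Men): n = 2839; a·d/n = 1274·751/2839 = 337.0109; b·c/n = 289·525/2839 = 53.4431
OR_MH = (507.5891 + 337.0109) / (61.5130 + 53.4431) = 844.6000 / 114.9561 = 7.34715

7.35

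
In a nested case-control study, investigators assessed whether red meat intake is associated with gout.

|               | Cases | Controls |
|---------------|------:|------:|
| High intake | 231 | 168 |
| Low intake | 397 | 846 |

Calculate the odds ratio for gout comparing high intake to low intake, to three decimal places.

Cells: a = 231, b = 168, c = 397, d = 846.
OR = (a·d)/(b·c) = (231 × 846) / (168 × 397) = 195426 / 66696 = 2.93010
The odds of gout are about 2.93 times as high in the high intake group.

2.930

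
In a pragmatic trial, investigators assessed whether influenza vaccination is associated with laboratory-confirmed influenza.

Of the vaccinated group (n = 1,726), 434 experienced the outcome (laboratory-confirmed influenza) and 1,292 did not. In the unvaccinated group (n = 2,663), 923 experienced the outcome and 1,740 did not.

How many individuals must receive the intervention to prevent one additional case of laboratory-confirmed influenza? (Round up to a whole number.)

Risk in treated group = 434/1726 = 0.25145; risk in control = 923/2663 = 0.34660.
Absolute risk reduction = 0.34660 − 0.25145 = 0.09515
NNT = 1 / ARR = 1 / 0.09515 = 10.509 → round up → 11

11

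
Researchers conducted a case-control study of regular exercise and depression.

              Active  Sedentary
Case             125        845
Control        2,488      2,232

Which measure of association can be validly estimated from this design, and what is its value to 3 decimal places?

Reading the table with exposure as columns: a = 125 (Active, case), b = 2488 (Active, non-case), c = 845 (Sedentary, case), d = 2232.
This is a case-control study: participants were sampled on outcome status, so risks in the source population cannot be estimated directly — relative risk is not valid here. The odds ratio is the appropriate measure.
OR = (a·d)/(b·c) = (125 × 2232) / (2488 × 845) = 279000 / 2102360 = 0.13271

0.133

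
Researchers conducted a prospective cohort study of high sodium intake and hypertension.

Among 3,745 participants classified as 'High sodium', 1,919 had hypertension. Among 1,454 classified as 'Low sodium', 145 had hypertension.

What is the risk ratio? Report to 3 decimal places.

From the description: a = 1919, b = 1826, c = 145, d = 1309.
Risk in exposed = 1919/3745 = 0.51242; risk in unexposed = 145/1454 = 0.09972.
RR = 0.51242 / 0.09972 = 5.13830
The risk among the exposed is 5.14 times that among the unexposed.

5.138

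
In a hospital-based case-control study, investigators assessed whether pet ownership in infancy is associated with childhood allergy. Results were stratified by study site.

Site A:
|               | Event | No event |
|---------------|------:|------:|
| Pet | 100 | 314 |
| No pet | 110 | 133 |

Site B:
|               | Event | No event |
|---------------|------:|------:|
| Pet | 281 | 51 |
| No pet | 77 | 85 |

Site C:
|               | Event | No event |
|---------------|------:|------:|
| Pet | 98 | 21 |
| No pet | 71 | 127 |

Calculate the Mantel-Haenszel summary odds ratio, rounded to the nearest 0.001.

OR_MH = Σ(aᵢdᵢ/nᵢ) / Σ(bᵢcᵢ/nᵢ), where nᵢ is the stratum total.
Stratum 1 (Site A): n = 657; a·d/n = 100·133/657 = 20.2435; b·c/n = 314·110/657 = 52.5723
Stratum 2 (Site B): n = 494; a·d/n = 281·85/494 = 48.3502; b·c/n = 51·77/494 = 7.9494
Stratum 3 (Site C): n = 317; a·d/n = 98·127/317 = 39.2618; b·c/n = 21·71/317 = 4.7035
OR_MH = (20.2435 + 48.3502 + 39.2618) / (52.5723 + 7.9494 + 4.7035) = 107.8556 / 65.2252 = 1.65359

1.654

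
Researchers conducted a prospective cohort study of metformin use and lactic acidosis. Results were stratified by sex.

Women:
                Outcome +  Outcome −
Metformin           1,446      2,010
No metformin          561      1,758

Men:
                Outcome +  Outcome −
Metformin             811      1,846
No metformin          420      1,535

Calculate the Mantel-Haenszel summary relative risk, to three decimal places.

1.600

RR_MH = Σ(aᵢ·n₀ᵢ/nᵢ) / Σ(cᵢ·n₁ᵢ/nᵢ), with n₁ᵢ = aᵢ+bᵢ (exposed), n₀ᵢ = cᵢ+dᵢ (unexposed), nᵢ = n₁ᵢ+n₀ᵢ.
Stratum 1 (Women): n₁ = 3456, n₀ = 2319, n = 5775; a·n₀/n = 1446·2319/5775 = 580.6535; c·n₁/n = 561·3456/5775 = 335.7257
Stratum 2 (Men): n₁ = 2657, n₀ = 1955, n = 4612; a·n₀/n = 811·1955/4612 = 343.7782; c·n₁/n = 420·2657/4612 = 241.9644
RR_MH = (580.6535 + 343.7782) / (335.7257 + 241.9644) = 924.4317 / 577.6902 = 1.60022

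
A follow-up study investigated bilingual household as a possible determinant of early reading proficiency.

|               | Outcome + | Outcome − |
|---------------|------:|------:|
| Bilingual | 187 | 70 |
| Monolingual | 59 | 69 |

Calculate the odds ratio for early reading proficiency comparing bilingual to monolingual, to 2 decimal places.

3.12

Cells: a = 187, b = 70, c = 59, d = 69.
OR = (a·d)/(b·c) = (187 × 69) / (70 × 59) = 12903 / 4130 = 3.12421
The odds of early reading proficiency are about 3.12 times as high in the bilingual group.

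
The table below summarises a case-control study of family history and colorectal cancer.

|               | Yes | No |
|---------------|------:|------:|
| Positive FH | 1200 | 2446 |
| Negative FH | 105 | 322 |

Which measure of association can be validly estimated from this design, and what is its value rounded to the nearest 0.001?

Cells: a = 1200, b = 2446, c = 105, d = 322.
This is a case-control study: participants were sampled on outcome status, so risks in the source population cannot be estimated directly — relative risk is not valid here. The odds ratio is the appropriate measure.
OR = (a·d)/(b·c) = (1200 × 322) / (2446 × 105) = 386400 / 256830 = 1.50450

1.504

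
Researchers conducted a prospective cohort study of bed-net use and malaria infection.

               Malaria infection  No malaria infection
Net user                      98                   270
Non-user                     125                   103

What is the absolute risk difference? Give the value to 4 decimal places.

-0.2819

Cells: a = 98, b = 270, c = 125, d = 103.
Risk in exposed = 98/368 = 0.266304; risk in unexposed = 125/228 = 0.548246.
Risk difference = 0.266304 − 0.548246 = -0.281941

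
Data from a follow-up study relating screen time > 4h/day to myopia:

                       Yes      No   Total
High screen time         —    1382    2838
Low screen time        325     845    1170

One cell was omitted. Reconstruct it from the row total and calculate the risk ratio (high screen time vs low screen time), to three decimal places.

1.847

The missing cell is in the exposed row: 2838 − 1382 = 1456.
So a = 1456, b = 1382, c = 325, d = 845.
RR = [a/(a+b)] / [c/(c+d)] = (1456/2838) / (325/1170) = 0.51304/0.27778 = 1.84693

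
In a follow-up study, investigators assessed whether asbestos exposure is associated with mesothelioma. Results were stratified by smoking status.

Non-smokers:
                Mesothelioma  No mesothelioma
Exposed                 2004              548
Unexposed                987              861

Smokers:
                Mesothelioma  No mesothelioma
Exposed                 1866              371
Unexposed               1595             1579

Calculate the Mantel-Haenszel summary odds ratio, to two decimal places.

OR_MH = Σ(aᵢdᵢ/nᵢ) / Σ(bᵢcᵢ/nᵢ), where nᵢ is the stratum total.
Stratum 1 (Non-smokers): n = 4400; a·d/n = 2004·861/4400 = 392.1464; b·c/n = 548·987/4400 = 122.9264
Stratum 2 (Smokers): n = 5411; a·d/n = 1866·1579/5411 = 544.5230; b·c/n = 371·1595/5411 = 109.3596
OR_MH = (392.1464 + 544.5230) / (122.9264 + 109.3596) = 936.6694 / 232.2860 = 4.03240

4.03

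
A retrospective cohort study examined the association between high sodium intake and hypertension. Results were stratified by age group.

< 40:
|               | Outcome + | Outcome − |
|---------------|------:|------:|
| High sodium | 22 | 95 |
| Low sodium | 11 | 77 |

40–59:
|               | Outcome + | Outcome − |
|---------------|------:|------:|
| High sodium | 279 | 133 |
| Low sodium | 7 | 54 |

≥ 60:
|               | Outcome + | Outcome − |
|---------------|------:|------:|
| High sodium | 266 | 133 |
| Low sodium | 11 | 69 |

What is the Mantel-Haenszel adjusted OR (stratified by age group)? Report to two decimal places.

7.75

OR_MH = Σ(aᵢdᵢ/nᵢ) / Σ(bᵢcᵢ/nᵢ), where nᵢ is the stratum total.
Stratum 1 (< 40): n = 205; a·d/n = 22·77/205 = 8.2634; b·c/n = 95·11/205 = 5.0976
Stratum 2 (40–59): n = 473; a·d/n = 279·54/473 = 31.8520; b·c/n = 133·7/473 = 1.9683
Stratum 3 (≥ 60): n = 479; a·d/n = 266·69/479 = 38.3173; b·c/n = 133·11/479 = 3.0543
OR_MH = (8.2634 + 31.8520 + 38.3173) / (5.0976 + 1.9683 + 3.0543) = 78.4328 / 10.1201 = 7.75017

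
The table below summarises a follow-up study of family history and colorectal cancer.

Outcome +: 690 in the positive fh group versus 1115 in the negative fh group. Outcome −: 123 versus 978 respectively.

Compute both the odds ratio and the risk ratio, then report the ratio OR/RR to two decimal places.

From the description: a = 690, b = 123, c = 1115, d = 978.
OR = (690·978)/(123·1115) = 674820/137145 = 4.92049
Risk in exposed = 690/813 = 0.84871; risk in unexposed = 1115/2093 = 0.53273; RR = 1.59314
OR/RR = 4.92049 / 1.59314 = 3.08855
The outcome is not rare, so the OR lies further from 1 than the RR.

3.09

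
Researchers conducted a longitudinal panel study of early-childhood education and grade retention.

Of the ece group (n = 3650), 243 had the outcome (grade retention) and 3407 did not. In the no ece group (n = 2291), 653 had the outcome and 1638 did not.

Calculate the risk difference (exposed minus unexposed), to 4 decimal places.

-0.2185

From the description: a = 243, b = 3407, c = 653, d = 1638.
Risk in exposed = 243/3650 = 0.066575; risk in unexposed = 653/2291 = 0.285028.
Risk difference = 0.066575 − 0.285028 = -0.218453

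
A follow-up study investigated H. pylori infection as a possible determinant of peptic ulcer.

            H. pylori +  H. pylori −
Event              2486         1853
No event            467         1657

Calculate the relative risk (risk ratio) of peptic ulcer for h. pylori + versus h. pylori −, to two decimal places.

1.59

Reading the table with exposure as columns: a = 2486 (H. pylori +, case), b = 467 (H. pylori +, non-case), c = 1853 (H. pylori −, case), d = 1657.
Risk in exposed = 2486/2953 = 0.84186; risk in unexposed = 1853/3510 = 0.52792.
RR = 0.84186 / 0.52792 = 1.59466
The risk among the exposed is 1.59 times that among the unexposed.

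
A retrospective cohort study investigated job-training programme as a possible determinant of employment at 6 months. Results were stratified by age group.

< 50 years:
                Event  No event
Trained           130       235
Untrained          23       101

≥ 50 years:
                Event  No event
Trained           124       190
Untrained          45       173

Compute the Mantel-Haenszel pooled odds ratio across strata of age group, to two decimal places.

2.48

OR_MH = Σ(aᵢdᵢ/nᵢ) / Σ(bᵢcᵢ/nᵢ), where nᵢ is the stratum total.
Stratum 1 (< 50 years): n = 489; a·d/n = 130·101/489 = 26.8507; b·c/n = 235·23/489 = 11.0532
Stratum 2 (≥ 50 years): n = 532; a·d/n = 124·173/532 = 40.3233; b·c/n = 190·45/532 = 16.0714
OR_MH = (26.8507 + 40.3233) / (11.0532 + 16.0714) = 67.1740 / 27.1246 = 2.47650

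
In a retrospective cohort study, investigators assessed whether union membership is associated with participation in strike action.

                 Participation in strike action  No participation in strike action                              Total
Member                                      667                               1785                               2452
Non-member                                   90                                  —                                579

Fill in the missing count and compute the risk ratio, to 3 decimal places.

1.750

The missing cell is in the unexposed row: 579 − 90 = 489.
So a = 667, b = 1785, c = 90, d = 489.
RR = [a/(a+b)] / [c/(c+d)] = (667/2452) / (90/579) = 0.27202/0.15544 = 1.75001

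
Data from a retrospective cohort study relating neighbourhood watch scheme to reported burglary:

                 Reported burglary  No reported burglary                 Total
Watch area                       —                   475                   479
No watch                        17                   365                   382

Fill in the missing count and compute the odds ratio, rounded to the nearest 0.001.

0.181

The missing cell is in the exposed row: 479 − 475 = 4.
So a = 4, b = 475, c = 17, d = 365.
OR = (a·d)/(b·c) = (4 × 365) / (475 × 17) = 1460 / 8075 = 0.18080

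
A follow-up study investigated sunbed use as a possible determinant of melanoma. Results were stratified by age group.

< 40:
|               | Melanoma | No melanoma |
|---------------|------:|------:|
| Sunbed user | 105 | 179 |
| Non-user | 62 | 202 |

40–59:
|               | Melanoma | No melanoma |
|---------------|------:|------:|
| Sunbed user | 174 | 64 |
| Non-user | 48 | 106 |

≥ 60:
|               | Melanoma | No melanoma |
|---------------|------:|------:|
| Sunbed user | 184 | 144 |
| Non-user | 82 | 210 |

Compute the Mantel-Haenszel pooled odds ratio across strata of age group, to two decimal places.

OR_MH = Σ(aᵢdᵢ/nᵢ) / Σ(bᵢcᵢ/nᵢ), where nᵢ is the stratum total.
Stratum 1 (< 40): n = 548; a·d/n = 105·202/548 = 38.7044; b·c/n = 179·62/548 = 20.2518
Stratum 2 (40–59): n = 392; a·d/n = 174·106/392 = 47.0510; b·c/n = 64·48/392 = 7.8367
Stratum 3 (≥ 60): n = 620; a·d/n = 184·210/620 = 62.3226; b·c/n = 144·82/620 = 19.0452
OR_MH = (38.7044 + 47.0510 + 62.3226) / (20.2518 + 7.8367 + 19.0452) = 148.0780 / 47.1337 = 3.14166

3.14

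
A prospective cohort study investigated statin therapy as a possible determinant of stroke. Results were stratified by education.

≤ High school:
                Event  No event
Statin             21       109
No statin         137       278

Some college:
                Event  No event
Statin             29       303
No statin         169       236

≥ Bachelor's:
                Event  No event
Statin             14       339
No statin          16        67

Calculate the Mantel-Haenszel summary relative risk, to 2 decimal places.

0.28

RR_MH = Σ(aᵢ·n₀ᵢ/nᵢ) / Σ(cᵢ·n₁ᵢ/nᵢ), with n₁ᵢ = aᵢ+bᵢ (exposed), n₀ᵢ = cᵢ+dᵢ (unexposed), nᵢ = n₁ᵢ+n₀ᵢ.
Stratum 1 (≤ High school): n₁ = 130, n₀ = 415, n = 545; a·n₀/n = 21·415/545 = 15.9908; c·n₁/n = 137·130/545 = 32.6789
Stratum 2 (Some college): n₁ = 332, n₀ = 405, n = 737; a·n₀/n = 29·405/737 = 15.9362; c·n₁/n = 169·332/737 = 76.1303
Stratum 3 (≥ Bachelor's): n₁ = 353, n₀ = 83, n = 436; a·n₀/n = 14·83/436 = 2.6651; c·n₁/n = 16·353/436 = 12.9541
RR_MH = (15.9908 + 15.9362 + 2.6651) / (32.6789 + 76.1303 + 12.9541) = 34.5922 / 121.7633 = 0.28409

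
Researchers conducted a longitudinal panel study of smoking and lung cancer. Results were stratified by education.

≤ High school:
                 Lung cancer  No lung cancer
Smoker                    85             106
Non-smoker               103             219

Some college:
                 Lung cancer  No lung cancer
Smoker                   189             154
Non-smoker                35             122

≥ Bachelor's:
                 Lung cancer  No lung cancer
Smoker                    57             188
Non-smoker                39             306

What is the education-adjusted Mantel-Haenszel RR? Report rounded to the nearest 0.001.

RR_MH = Σ(aᵢ·n₀ᵢ/nᵢ) / Σ(cᵢ·n₁ᵢ/nᵢ), with n₁ᵢ = aᵢ+bᵢ (exposed), n₀ᵢ = cᵢ+dᵢ (unexposed), nᵢ = n₁ᵢ+n₀ᵢ.
Stratum 1 (≤ High school): n₁ = 191, n₀ = 322, n = 513; a·n₀/n = 85·322/513 = 53.3528; c·n₁/n = 103·191/513 = 38.3489
Stratum 2 (Some college): n₁ = 343, n₀ = 157, n = 500; a·n₀/n = 189·157/500 = 59.3460; c·n₁/n = 35·343/500 = 24.0100
Stratum 3 (≥ Bachelor's): n₁ = 245, n₀ = 345, n = 590; a·n₀/n = 57·345/590 = 33.3305; c·n₁/n = 39·245/590 = 16.1949
RR_MH = (53.3528 + 59.3460 + 33.3305) / (38.3489 + 24.0100 + 16.1949) = 146.0293 / 78.5538 = 1.85897

1.859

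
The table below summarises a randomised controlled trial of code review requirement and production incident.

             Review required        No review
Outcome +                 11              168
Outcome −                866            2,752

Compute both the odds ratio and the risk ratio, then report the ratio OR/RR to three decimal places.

Reading the table with exposure as columns: a = 11 (Review required, case), b = 866 (Review required, non-case), c = 168 (No review, case), d = 2752.
OR = (11·2752)/(866·168) = 30272/145488 = 0.20807
Risk in exposed = 11/877 = 0.01254; risk in unexposed = 168/2920 = 0.05753; RR = 0.21801
OR/RR = 0.20807 / 0.21801 = 0.95444
The outcome is rare in both groups, so OR ≈ RR (ratio near 1).

0.954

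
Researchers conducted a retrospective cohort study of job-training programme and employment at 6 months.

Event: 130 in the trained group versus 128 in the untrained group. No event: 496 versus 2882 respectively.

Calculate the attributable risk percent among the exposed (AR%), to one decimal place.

From the description: a = 130, b = 496, c = 128, d = 2882.
Risk in exposed = 130/626 = 0.20767; risk in unexposed = 128/3010 = 0.04252.
RR = 0.20767/0.04252 = 4.88344
AR% = (RR − 1)/RR × 100 = (4.88344 − 1)/4.88344 × 100 = 79.5226%

79.5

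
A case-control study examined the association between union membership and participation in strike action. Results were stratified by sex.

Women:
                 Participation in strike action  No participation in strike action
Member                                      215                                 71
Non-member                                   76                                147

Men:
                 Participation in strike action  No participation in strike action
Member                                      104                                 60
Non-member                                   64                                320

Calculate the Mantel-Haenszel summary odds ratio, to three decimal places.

OR_MH = Σ(aᵢdᵢ/nᵢ) / Σ(bᵢcᵢ/nᵢ), where nᵢ is the stratum total.
Stratum 1 (Women): n = 509; a·d/n = 215·147/509 = 62.0923; b·c/n = 71·76/509 = 10.6012
Stratum 2 (Men): n = 548; a·d/n = 104·320/548 = 60.7299; b·c/n = 60·64/548 = 7.0073
OR_MH = (62.0923 + 60.7299) / (10.6012 + 7.0073) = 122.8223 / 17.6085 = 6.97518

6.975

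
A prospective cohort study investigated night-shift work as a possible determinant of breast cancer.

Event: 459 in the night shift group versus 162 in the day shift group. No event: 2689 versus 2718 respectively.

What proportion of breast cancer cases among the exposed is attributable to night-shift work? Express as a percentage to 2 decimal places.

61.42

From the description: a = 459, b = 2689, c = 162, d = 2718.
Risk in exposed = 459/3148 = 0.14581; risk in unexposed = 162/2880 = 0.05625.
RR = 0.14581/0.05625 = 2.59212
AR% = (RR − 1)/RR × 100 = (2.59212 − 1)/2.59212 × 100 = 61.4216%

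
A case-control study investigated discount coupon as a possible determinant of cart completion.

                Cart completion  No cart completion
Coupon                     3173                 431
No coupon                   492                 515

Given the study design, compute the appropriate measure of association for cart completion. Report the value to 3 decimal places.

Cells: a = 3173, b = 431, c = 492, d = 515.
This is a case-control study: participants were sampled on outcome status, so risks in the source population cannot be estimated directly — relative risk is not valid here. The odds ratio is the appropriate measure.
OR = (a·d)/(b·c) = (3173 × 515) / (431 × 492) = 1634095 / 212052 = 7.70611

7.706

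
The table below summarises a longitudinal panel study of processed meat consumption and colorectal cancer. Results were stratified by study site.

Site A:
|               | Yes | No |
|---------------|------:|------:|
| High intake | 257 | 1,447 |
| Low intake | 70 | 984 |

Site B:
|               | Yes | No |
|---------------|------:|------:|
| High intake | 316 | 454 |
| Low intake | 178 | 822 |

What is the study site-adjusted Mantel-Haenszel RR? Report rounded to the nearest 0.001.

RR_MH = Σ(aᵢ·n₀ᵢ/nᵢ) / Σ(cᵢ·n₁ᵢ/nᵢ), with n₁ᵢ = aᵢ+bᵢ (exposed), n₀ᵢ = cᵢ+dᵢ (unexposed), nᵢ = n₁ᵢ+n₀ᵢ.
Stratum 1 (Site A): n₁ = 1704, n₀ = 1054, n = 2758; a·n₀/n = 257·1054/2758 = 98.2154; c·n₁/n = 70·1704/2758 = 43.2487
Stratum 2 (Site B): n₁ = 770, n₀ = 1000, n = 1770; a·n₀/n = 316·1000/1770 = 178.5311; c·n₁/n = 178·770/1770 = 77.4350
RR_MH = (98.2154 + 178.5311) / (43.2487 + 77.4350) = 276.7464 / 120.6838 = 2.29315

2.293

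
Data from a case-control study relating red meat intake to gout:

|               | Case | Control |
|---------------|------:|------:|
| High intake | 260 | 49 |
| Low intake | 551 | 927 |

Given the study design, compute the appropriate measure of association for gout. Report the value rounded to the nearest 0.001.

8.927

Cells: a = 260, b = 49, c = 551, d = 927.
This is a case-control study: participants were sampled on outcome status, so risks in the source population cannot be estimated directly — relative risk is not valid here. The odds ratio is the appropriate measure.
OR = (a·d)/(b·c) = (260 × 927) / (49 × 551) = 241020 / 26999 = 8.92700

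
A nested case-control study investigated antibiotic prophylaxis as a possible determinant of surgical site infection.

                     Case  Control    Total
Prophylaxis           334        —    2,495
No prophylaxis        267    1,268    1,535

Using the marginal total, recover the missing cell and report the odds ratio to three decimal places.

The missing cell is in the exposed row: 2495 − 334 = 2161.
So a = 334, b = 2161, c = 267, d = 1268.
OR = (a·d)/(b·c) = (334 × 1268) / (2161 × 267) = 423512 / 576987 = 0.73401

0.734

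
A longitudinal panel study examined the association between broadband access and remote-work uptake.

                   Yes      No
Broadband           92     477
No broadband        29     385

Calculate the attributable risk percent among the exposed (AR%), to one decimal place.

Cells: a = 92, b = 477, c = 29, d = 385.
Risk in exposed = 92/569 = 0.16169; risk in unexposed = 29/414 = 0.07005.
RR = 0.16169/0.07005 = 2.30822
AR% = (RR − 1)/RR × 100 = (2.30822 − 1)/2.30822 × 100 = 56.6766%

56.7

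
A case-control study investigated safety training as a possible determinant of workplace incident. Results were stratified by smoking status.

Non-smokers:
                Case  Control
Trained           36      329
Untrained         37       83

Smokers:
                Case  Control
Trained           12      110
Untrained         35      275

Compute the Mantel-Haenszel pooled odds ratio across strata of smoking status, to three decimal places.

0.406

OR_MH = Σ(aᵢdᵢ/nᵢ) / Σ(bᵢcᵢ/nᵢ), where nᵢ is the stratum total.
Stratum 1 (Non-smokers): n = 485; a·d/n = 36·83/485 = 6.1608; b·c/n = 329·37/485 = 25.0990
Stratum 2 (Smokers): n = 432; a·d/n = 12·275/432 = 7.6389; b·c/n = 110·35/432 = 8.9120
OR_MH = (6.1608 + 7.6389) / (25.0990 + 8.9120) = 13.7997 / 34.0110 = 0.40574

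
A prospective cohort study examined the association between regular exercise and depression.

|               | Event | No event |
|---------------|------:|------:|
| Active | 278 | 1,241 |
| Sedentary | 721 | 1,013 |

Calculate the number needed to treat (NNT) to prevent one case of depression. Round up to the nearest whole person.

5

Risk in treated group = 278/1519 = 0.18302; risk in control = 721/1734 = 0.41580.
Absolute risk reduction = 0.41580 − 0.18302 = 0.23279
NNT = 1 / ARR = 1 / 0.23279 = 4.296 → round up → 5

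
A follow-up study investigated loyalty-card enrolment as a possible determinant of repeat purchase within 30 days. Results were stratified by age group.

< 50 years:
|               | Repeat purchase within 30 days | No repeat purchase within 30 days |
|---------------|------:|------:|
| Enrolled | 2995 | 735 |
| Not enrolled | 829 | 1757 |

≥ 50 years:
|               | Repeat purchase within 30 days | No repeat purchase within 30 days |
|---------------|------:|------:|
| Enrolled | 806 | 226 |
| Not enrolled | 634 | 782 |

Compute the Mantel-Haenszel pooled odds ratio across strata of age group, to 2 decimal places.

OR_MH = Σ(aᵢdᵢ/nᵢ) / Σ(bᵢcᵢ/nᵢ), where nᵢ is the stratum total.
Stratum 1 (< 50 years): n = 6316; a·d/n = 2995·1757/6316 = 833.1563; b·c/n = 735·829/6316 = 96.4717
Stratum 2 (≥ 50 years): n = 2448; a·d/n = 806·782/2448 = 257.4722; b·c/n = 226·634/2448 = 58.5310
OR_MH = (833.1563 + 257.4722) / (96.4717 + 58.5310) = 1090.6285 / 155.0027 = 7.03619

7.04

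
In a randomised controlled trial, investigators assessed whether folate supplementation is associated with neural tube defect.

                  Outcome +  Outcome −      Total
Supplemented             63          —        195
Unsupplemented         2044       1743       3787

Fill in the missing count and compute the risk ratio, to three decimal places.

0.599

The missing cell is in the exposed row: 195 − 63 = 132.
So a = 63, b = 132, c = 2044, d = 1743.
RR = [a/(a+b)] / [c/(c+d)] = (63/195) / (2044/3787) = 0.32308/0.53974 = 0.59858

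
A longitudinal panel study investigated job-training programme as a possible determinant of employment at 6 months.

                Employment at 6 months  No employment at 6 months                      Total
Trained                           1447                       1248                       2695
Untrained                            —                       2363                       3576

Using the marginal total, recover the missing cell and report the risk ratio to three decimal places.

The missing cell is in the unexposed row: 3576 − 2363 = 1213.
So a = 1447, b = 1248, c = 1213, d = 2363.
RR = [a/(a+b)] / [c/(c+d)] = (1447/2695) / (1213/3576) = 0.53692/0.33921 = 1.58287

1.583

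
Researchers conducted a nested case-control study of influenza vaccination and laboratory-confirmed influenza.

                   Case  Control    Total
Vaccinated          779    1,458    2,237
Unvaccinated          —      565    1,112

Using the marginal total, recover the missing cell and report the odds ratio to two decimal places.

The missing cell is in the unexposed row: 1112 − 565 = 547.
So a = 779, b = 1458, c = 547, d = 565.
OR = (a·d)/(b·c) = (779 × 565) / (1458 × 547) = 440135 / 797526 = 0.55188

0.55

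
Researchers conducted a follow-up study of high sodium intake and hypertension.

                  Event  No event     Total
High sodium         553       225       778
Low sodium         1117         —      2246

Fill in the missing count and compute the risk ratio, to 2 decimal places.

The missing cell is in the unexposed row: 2246 − 1117 = 1129.
So a = 553, b = 225, c = 1117, d = 1129.
RR = [a/(a+b)] / [c/(c+d)] = (553/778) / (1117/2246) = 0.71080/0.49733 = 1.42923

1.43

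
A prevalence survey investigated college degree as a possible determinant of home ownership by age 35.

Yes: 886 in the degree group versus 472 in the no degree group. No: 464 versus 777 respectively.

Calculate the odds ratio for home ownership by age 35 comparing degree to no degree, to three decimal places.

3.143

From the description: a = 886, b = 464, c = 472, d = 777.
OR = (a·d)/(b·c) = (886 × 777) / (464 × 472) = 688422 / 219008 = 3.14336
The odds of home ownership by age 35 are about 3.14 times as high in the degree group.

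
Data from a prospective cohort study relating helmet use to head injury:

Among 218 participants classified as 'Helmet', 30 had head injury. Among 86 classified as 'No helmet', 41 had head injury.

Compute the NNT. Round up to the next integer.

Risk in treated group = 30/218 = 0.13761; risk in control = 41/86 = 0.47674.
Absolute risk reduction = 0.47674 − 0.13761 = 0.33913
NNT = 1 / ARR = 1 / 0.33913 = 2.949 → round up → 3

3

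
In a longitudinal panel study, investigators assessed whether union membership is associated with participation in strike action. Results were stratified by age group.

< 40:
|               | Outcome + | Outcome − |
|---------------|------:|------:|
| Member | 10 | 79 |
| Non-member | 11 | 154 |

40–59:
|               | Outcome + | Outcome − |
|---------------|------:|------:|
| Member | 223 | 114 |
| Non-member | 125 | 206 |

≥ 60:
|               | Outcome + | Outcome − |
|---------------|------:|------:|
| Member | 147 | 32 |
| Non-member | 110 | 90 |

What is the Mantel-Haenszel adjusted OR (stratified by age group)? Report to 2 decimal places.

3.22

OR_MH = Σ(aᵢdᵢ/nᵢ) / Σ(bᵢcᵢ/nᵢ), where nᵢ is the stratum total.
Stratum 1 (< 40): n = 254; a·d/n = 10·154/254 = 6.0630; b·c/n = 79·11/254 = 3.4213
Stratum 2 (40–59): n = 668; a·d/n = 223·206/668 = 68.7695; b·c/n = 114·125/668 = 21.3323
Stratum 3 (≥ 60): n = 379; a·d/n = 147·90/379 = 34.9077; b·c/n = 32·110/379 = 9.2876
OR_MH = (6.0630 + 68.7695 + 34.9077) / (3.4213 + 21.3323 + 9.2876) = 109.7401 / 34.0412 = 3.22374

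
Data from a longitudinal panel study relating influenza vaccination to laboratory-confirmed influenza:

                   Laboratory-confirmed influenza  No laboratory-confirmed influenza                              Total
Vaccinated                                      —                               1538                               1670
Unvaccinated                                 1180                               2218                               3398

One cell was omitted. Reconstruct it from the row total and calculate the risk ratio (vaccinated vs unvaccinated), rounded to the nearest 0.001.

The missing cell is in the exposed row: 1670 − 1538 = 132.
So a = 132, b = 1538, c = 1180, d = 2218.
RR = [a/(a+b)] / [c/(c+d)] = (132/1670) / (1180/3398) = 0.07904/0.34726 = 0.22761

0.228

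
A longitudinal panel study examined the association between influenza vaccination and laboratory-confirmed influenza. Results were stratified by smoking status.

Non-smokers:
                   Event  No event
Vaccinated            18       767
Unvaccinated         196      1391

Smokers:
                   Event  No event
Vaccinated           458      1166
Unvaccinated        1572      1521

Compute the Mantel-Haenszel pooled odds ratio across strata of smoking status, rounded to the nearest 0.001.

0.350

OR_MH = Σ(aᵢdᵢ/nᵢ) / Σ(bᵢcᵢ/nᵢ), where nᵢ is the stratum total.
Stratum 1 (Non-smokers): n = 2372; a·d/n = 18·1391/2372 = 10.5556; b·c/n = 767·196/2372 = 63.3777
Stratum 2 (Smokers): n = 4717; a·d/n = 458·1521/4717 = 147.6824; b·c/n = 1166·1572/4717 = 388.5843
OR_MH = (10.5556 + 147.6824) / (63.3777 + 388.5843) = 158.2381 / 451.9620 = 0.35011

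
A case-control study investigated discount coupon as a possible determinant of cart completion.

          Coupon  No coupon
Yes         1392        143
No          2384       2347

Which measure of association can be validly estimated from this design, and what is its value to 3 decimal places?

Reading the table with exposure as columns: a = 1392 (Coupon, case), b = 2384 (Coupon, non-case), c = 143 (No coupon, case), d = 2347.
This is a case-control study: participants were sampled on outcome status, so risks in the source population cannot be estimated directly — relative risk is not valid here. The odds ratio is the appropriate measure.
OR = (a·d)/(b·c) = (1392 × 2347) / (2384 × 143) = 3267024 / 340912 = 9.58319

9.583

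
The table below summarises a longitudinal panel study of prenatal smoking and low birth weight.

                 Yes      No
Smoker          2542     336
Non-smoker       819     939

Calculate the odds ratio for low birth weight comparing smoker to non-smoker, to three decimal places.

Cells: a = 2542, b = 336, c = 819, d = 939.
OR = (a·d)/(b·c) = (2542 × 939) / (336 × 819) = 2386938 / 275184 = 8.67397
The odds of low birth weight are about 8.67 times as high in the smoker group.

8.674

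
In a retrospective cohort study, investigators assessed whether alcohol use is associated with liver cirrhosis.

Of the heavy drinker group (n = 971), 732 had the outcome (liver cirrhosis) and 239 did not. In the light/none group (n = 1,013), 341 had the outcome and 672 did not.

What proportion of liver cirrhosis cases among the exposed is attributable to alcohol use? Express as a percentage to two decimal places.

From the description: a = 732, b = 239, c = 341, d = 672.
Risk in exposed = 732/971 = 0.75386; risk in unexposed = 341/1013 = 0.33662.
RR = 0.75386/0.33662 = 2.23948
AR% = (RR − 1)/RR × 100 = (2.23948 − 1)/2.23948 × 100 = 55.3467%

55.35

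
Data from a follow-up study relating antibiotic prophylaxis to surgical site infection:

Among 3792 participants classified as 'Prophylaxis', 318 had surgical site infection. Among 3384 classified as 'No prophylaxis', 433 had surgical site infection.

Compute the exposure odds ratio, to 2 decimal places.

From the description: a = 318, b = 3474, c = 433, d = 2951.
OR = (a·d)/(b·c) = (318 × 2951) / (3474 × 433) = 938418 / 1504242 = 0.62385
Exposure is associated with lower odds of surgical site infection (OR = 0.62 < 1).

0.62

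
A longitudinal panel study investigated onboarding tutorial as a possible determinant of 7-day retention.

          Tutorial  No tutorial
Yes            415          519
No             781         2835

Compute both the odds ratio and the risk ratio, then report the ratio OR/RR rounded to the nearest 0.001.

Reading the table with exposure as columns: a = 415 (Tutorial, case), b = 781 (Tutorial, non-case), c = 519 (No tutorial, case), d = 2835.
OR = (415·2835)/(781·519) = 1176525/405339 = 2.90257
Risk in exposed = 415/1196 = 0.34699; risk in unexposed = 519/3354 = 0.15474; RR = 2.24240
OR/RR = 2.90257 / 2.24240 = 1.29440
The outcome is not rare, so the OR lies further from 1 than the RR.

1.294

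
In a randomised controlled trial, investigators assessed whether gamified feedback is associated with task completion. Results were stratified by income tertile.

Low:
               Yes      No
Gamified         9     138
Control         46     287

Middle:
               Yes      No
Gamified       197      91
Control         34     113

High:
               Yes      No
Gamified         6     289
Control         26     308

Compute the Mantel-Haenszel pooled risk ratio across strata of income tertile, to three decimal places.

1.558

RR_MH = Σ(aᵢ·n₀ᵢ/nᵢ) / Σ(cᵢ·n₁ᵢ/nᵢ), with n₁ᵢ = aᵢ+bᵢ (exposed), n₀ᵢ = cᵢ+dᵢ (unexposed), nᵢ = n₁ᵢ+n₀ᵢ.
Stratum 1 (Low): n₁ = 147, n₀ = 333, n = 480; a·n₀/n = 9·333/480 = 6.2438; c·n₁/n = 46·147/480 = 14.0875
Stratum 2 (Middle): n₁ = 288, n₀ = 147, n = 435; a·n₀/n = 197·147/435 = 66.5724; c·n₁/n = 34·288/435 = 22.5103
Stratum 3 (High): n₁ = 295, n₀ = 334, n = 629; a·n₀/n = 6·334/629 = 3.1860; c·n₁/n = 26·295/629 = 12.1940
RR_MH = (6.2438 + 66.5724 + 3.1860) / (14.0875 + 22.5103 + 12.1940) = 76.0022 / 48.7918 = 1.55768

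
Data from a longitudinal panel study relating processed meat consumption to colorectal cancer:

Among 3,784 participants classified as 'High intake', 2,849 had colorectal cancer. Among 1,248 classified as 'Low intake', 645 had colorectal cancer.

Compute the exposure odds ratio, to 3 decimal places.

From the description: a = 2849, b = 935, c = 645, d = 603.
OR = (a·d)/(b·c) = (2849 × 603) / (935 × 645) = 1717947 / 603075 = 2.84865
The odds of colorectal cancer are about 2.85 times as high in the high intake group.

2.849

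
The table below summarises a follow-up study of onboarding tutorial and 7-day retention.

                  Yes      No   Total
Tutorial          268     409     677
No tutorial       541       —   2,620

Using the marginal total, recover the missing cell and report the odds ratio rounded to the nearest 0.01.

The missing cell is in the unexposed row: 2620 − 541 = 2079.
So a = 268, b = 409, c = 541, d = 2079.
OR = (a·d)/(b·c) = (268 × 2079) / (409 × 541) = 557172 / 221269 = 2.51808

2.52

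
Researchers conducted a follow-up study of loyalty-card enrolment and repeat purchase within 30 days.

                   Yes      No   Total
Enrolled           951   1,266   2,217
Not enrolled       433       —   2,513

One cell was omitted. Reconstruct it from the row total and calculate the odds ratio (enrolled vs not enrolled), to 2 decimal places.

3.61

The missing cell is in the unexposed row: 2513 − 433 = 2080.
So a = 951, b = 1266, c = 433, d = 2080.
OR = (a·d)/(b·c) = (951 × 2080) / (1266 × 433) = 1978080 / 548178 = 3.60846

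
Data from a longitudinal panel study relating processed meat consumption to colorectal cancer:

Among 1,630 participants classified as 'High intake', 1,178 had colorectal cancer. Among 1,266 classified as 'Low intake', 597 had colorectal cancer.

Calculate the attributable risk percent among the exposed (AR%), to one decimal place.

From the description: a = 1178, b = 452, c = 597, d = 669.
Risk in exposed = 1178/1630 = 0.72270; risk in unexposed = 597/1266 = 0.47156.
RR = 0.72270/0.47156 = 1.53256
AR% = (RR − 1)/RR × 100 = (1.53256 − 1)/1.53256 × 100 = 34.7496%

34.7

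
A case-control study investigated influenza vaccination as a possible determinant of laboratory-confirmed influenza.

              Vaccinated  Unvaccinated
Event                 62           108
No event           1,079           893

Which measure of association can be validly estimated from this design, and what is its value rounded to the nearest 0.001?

0.475

Reading the table with exposure as columns: a = 62 (Vaccinated, case), b = 1079 (Vaccinated, non-case), c = 108 (Unvaccinated, case), d = 893.
This is a case-control study: participants were sampled on outcome status, so risks in the source population cannot be estimated directly — relative risk is not valid here. The odds ratio is the appropriate measure.
OR = (a·d)/(b·c) = (62 × 893) / (1079 × 108) = 55366 / 116532 = 0.47511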